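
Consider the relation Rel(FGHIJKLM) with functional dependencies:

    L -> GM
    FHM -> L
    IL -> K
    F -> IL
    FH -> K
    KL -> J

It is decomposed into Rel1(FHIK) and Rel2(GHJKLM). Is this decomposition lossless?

No

Common attributes: Rel1 ∩ Rel2 = {HK}.
No dependency enlarges {HK}, so (HK)⁺ = {HK}.
The closure contains neither all of Rel1 = {FHIK} nor all of Rel2 = {GHJKLM}, so the common attributes are not a superkey of either fragment. The join is lossy.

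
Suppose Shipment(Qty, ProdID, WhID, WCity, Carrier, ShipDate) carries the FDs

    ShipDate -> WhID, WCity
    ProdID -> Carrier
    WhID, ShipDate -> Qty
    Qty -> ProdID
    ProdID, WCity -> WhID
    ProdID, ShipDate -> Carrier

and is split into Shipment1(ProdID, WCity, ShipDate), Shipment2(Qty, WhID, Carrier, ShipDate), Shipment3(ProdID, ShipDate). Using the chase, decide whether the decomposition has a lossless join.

Yes

Chase test. Columns are Qty, ProdID, WhID, WCity, Carrier, ShipDate; row i has aⱼ where attribute j ∈ Shipmenti, else bᵢⱼ.
Initial tableau (one row per fragment):
  row 1: b11 a2 b13 a4 b15 a6
  row 2: a1 b22 a3 b24 a5 a6
  row 3: b31 a2 b33 b34 b35 a6
Rows 1 and 2 agree on ShipDate; apply ShipDate→WhID, WCity and equate their WhID, WCity entries.
Rows 1 and 3 agree on ShipDate; apply ShipDate→WhID, WCity and equate their WhID, WCity entries.
Rows 1 and 3 agree on ProdID; apply ProdID→Carrier and equate their Carrier entries.
Rows 1 and 2 agree on WhID, ShipDate; apply WhID, ShipDate→Qty and equate their Qty entries.
Rows 1 and 3 agree on WhID, ShipDate; apply WhID, ShipDate→Qty and equate their Qty entries.
Rows 1 and 2 agree on Qty; apply Qty→ProdID and equate their ProdID entries.
Rows 1 and 2 agree on ProdID, ShipDate; apply ProdID, ShipDate→Carrier and equate their Carrier entries.
Row 1 is now all distinguished symbols — the join is lossless.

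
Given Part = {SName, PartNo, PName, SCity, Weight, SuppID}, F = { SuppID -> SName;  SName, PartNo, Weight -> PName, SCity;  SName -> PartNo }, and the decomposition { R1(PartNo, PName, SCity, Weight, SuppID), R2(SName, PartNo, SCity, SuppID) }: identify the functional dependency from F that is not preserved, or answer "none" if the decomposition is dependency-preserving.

SName, PartNo, Weight -> PName, SCity

Check SName, PartNo, Weight → PName, SCity: no single fragment contains all of {SName, PartNo, PName, SCity, Weight}, and the restricted closure of {SName, PartNo, Weight} across the fragments never reaches {PName, SCity}.
SuppID → SName is preserved.
SName → PartNo is preserved.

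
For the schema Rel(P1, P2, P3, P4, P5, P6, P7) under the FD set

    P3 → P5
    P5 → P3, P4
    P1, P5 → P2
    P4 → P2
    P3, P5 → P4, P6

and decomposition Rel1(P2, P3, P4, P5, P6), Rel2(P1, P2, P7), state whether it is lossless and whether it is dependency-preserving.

lossy but dependency-preserving

Lossless test: (P2)⁺ = {P2}, which is a superkey of neither fragment — lossy.
Dependency preservation: P1, P5 → P2 is not contained in any single fragment, but the restricted closure of its left-hand side across the fragments still reaches the right-hand side; the remaining FDs each lie inside some fragment. All dependencies are preserved.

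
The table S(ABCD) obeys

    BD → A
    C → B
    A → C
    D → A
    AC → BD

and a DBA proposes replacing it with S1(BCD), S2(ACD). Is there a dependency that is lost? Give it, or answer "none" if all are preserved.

none

BD → A: restricted closure across fragments reaches A.
C → B lies within S1.
A → C lies within S2.
D → A lies within S2.
AC → BD: restricted closure across fragments reaches BD.
Every dependency is enforceable on the fragments, so the decomposition is dependency-preserving.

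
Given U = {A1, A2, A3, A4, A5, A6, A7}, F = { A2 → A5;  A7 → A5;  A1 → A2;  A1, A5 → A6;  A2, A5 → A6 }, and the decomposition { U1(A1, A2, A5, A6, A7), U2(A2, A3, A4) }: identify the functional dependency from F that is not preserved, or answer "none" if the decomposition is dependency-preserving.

none

A2 → A5 lies within U1.
A7 → A5 lies within U1.
A1 → A2 lies within U1.
A1, A5 → A6 lies within U1.
A2, A5 → A6 lies within U1.
Every dependency is enforceable on the fragments, so the decomposition is dependency-preserving.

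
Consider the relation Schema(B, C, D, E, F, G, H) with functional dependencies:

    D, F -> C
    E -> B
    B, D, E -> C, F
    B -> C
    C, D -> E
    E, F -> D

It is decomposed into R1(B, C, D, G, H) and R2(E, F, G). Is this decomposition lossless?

No

Common attributes: R1 ∩ R2 = {G}.
No dependency enlarges {G}, so (G)⁺ = {G}.
The closure contains neither all of R1 = {B, C, D, G, H} nor all of R2 = {E, F, G}, so the common attributes are not a superkey of either fragment. The join is lossy.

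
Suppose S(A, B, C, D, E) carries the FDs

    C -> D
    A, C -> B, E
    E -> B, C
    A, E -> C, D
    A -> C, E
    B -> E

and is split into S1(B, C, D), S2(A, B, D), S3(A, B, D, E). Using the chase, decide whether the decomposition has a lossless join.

Yes

Chase test. Columns are A, B, C, D, E; row i has aⱼ where attribute j ∈ Si, else bᵢⱼ.
Initial tableau (one row per fragment):
  row 1: b11 a2 a3 a4 b15
  row 2: a1 a2 b23 a4 b25
  row 3: a1 a2 b33 a4 a5
Rows 2 and 3 agree on A; apply A→C, E and equate their C, E entries.
Rows 1 and 2 agree on B; apply B→E and equate their E entries.
Rows 1 and 2 agree on E; apply E→B, C and equate their B, C entries.
Row 2 is now all distinguished symbols — the join is lossless.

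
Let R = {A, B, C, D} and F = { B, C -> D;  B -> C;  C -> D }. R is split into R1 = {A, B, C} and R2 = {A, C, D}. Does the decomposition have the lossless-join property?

Common attributes: R1 ∩ R2 = {A, C}.
Closure of {A, C}: C → D applies, adding D. So (A, C)⁺ = {A, C, D}.
This closure contains every attribute of R2, so R1 ∩ R2 → R2. The join is lossless.

Yes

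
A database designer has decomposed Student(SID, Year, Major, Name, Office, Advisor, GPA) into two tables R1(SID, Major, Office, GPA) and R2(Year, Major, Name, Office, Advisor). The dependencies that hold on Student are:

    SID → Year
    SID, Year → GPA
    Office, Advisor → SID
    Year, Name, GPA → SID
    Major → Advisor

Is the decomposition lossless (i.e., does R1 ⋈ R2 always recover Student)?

Common attributes: R1 ∩ R2 = {Major, Office}.
Closure of {Major, Office}: Major → Advisor applies, adding Advisor; Office, Advisor → SID applies, adding SID; SID → Year applies, adding Year; SID, Year → GPA applies, adding GPA. So (Major, Office)⁺ = {SID, Year, Major, Office, Advisor, GPA}.
This closure contains every attribute of R1, so R1 ∩ R2 → R1. The join is lossless.

Yes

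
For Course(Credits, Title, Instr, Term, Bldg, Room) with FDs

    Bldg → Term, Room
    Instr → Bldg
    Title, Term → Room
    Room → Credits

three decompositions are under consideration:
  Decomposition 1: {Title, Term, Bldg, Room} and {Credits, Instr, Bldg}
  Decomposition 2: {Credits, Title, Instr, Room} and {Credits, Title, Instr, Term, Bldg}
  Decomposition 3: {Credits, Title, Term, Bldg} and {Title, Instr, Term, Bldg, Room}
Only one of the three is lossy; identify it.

Decomposition 1

Decomposition 1: common = {Bldg}, closure = {Credits, Term, Bldg, Room} → lossy.
Decomposition 2: common = {Credits, Title, Instr}, closure = {Credits, Title, Instr, Term, Bldg, Room} → lossless.
Decomposition 3: common = {Title, Term, Bldg}, closure = {Credits, Title, Term, Bldg, Room} → lossless.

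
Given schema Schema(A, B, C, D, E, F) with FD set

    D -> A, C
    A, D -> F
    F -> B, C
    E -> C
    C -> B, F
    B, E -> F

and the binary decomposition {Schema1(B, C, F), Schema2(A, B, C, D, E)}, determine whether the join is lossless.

Yes

Common attributes: Schema1 ∩ Schema2 = {B, C}.
Closure of {B, C}: C → B, F applies, adding F. So (B, C)⁺ = {B, C, F}.
This closure contains every attribute of Schema1, so Schema1 ∩ Schema2 → Schema1. The join is lossless.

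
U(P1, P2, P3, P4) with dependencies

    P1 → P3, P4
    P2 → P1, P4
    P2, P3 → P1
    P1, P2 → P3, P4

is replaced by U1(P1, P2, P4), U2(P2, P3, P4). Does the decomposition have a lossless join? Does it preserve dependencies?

Lossless test: (P2, P4)⁺ = {P1, P2, P3, P4}, which contains all of one fragment — lossless.
Dependency preservation: the restricted closure of {P1} across the fragments never reaches {P3, P4}, so P1 → P3, P4 cannot be enforced without a join — not preserved.

lossless but not dependency-preserving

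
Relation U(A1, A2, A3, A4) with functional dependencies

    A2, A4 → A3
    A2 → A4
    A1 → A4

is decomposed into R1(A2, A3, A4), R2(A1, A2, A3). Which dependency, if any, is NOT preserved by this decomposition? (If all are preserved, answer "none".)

A1 → A4

Check A1 → A4: no single fragment contains all of {A1, A4}, and the restricted closure of {A1} across the fragments never reaches {A4}.
A2, A4 → A3 is preserved.
A2 → A4 is preserved.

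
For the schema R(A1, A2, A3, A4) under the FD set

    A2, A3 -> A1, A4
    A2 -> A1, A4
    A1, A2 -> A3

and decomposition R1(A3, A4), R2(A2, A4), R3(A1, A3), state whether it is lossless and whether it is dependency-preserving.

lossy and not dependency-preserving

Lossless test (chase): applying each FD to every pair of rows produces no changes in the tableau, so no row becomes fully distinguished — the join is lossy.
Dependency preservation: the restricted closure of {A2, A3} across the fragments never reaches {A1, A4}, so A2, A3 → A1, A4 cannot be enforced without a join — not preserved.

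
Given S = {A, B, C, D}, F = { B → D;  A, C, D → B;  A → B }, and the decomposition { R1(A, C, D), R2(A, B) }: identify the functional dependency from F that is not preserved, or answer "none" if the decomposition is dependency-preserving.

B → D

Check B → D: no single fragment contains all of {B, D}, and the restricted closure of {B} across the fragments never reaches {D}.
A, C, D → B is preserved.
A → B is preserved.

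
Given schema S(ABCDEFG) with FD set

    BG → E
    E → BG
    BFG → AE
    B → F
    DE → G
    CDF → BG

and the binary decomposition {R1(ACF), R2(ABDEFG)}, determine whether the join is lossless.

Common attributes: R1 ∩ R2 = {AF}.
No dependency enlarges {AF}, so (AF)⁺ = {AF}.
The closure contains neither all of R1 = {ACF} nor all of R2 = {ABDEFG}, so the common attributes are not a superkey of either fragment. The join is lossy.

No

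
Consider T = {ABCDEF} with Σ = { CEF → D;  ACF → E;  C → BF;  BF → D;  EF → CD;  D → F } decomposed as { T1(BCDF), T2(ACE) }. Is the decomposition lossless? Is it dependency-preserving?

lossless but not dependency-preserving

Lossless test: (C)⁺ = {BCDF}, which contains all of one fragment — lossless.
Dependency preservation: the restricted closure of {EF} across the fragments never reaches {CD}, so EF → CD cannot be enforced without a join — not preserved.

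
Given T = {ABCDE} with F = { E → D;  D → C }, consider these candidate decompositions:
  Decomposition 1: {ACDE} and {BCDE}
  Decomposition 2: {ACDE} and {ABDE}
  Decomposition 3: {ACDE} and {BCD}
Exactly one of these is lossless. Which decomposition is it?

Decomposition 2

Decomposition 1: common = {CDE}, closure = {CDE} → lossy.
Decomposition 2: common = {ADE}, closure = {ACDE} → lossless.
Decomposition 3: common = {CD}, closure = {CD} → lossy.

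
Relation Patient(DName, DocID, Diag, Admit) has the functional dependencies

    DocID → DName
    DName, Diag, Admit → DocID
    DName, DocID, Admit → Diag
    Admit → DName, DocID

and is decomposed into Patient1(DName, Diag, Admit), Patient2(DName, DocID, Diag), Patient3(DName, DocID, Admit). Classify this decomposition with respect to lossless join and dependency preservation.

lossless and dependency-preserving

Lossless test (chase): Rows 1 and 3 agree on Admit; apply Admit→DName, DocID and equate their DName, DocID entries. Rows 1 and 3 agree on DName, DocID, Admit; apply DName, DocID, Admit→Diag and equate their Diag entries. Row 1 is now all distinguished symbols — the join is lossless.
Dependency preservation: DName, Diag, Admit → DocID; DName, DocID, Admit → Diag are not contained in any single fragment, but the restricted closure of each left-hand side across the fragments still reaches the right-hand side; the remaining FDs each lie inside some fragment. All dependencies are preserved.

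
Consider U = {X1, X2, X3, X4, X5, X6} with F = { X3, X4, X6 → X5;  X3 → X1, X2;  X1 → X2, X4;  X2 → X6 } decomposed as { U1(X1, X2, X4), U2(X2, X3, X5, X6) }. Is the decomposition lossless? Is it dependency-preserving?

lossy and not dependency-preserving

Lossless test: (X2)⁺ = {X2, X6}, which is a superkey of neither fragment — lossy.
Dependency preservation: the restricted closure of {X3} across the fragments never reaches {X1, X2}, so X3 → X1, X2 cannot be enforced without a join — not preserved.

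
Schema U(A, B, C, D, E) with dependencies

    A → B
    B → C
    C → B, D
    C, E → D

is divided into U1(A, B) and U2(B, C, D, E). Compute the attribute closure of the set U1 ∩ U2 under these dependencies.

U1 ∩ U2 = {B}.
B → C applies, adding C
C → B, D applies, adding D
Closure: {B, C, D}.

B, C, D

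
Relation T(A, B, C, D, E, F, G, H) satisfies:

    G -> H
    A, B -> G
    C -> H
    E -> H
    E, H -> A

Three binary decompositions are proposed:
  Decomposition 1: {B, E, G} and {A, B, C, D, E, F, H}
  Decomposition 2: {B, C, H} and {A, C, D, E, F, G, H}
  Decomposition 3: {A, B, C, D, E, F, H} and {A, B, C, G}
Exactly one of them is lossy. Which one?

Decomposition 2

Decomposition 1: common = {B, E}, closure = {A, B, E, G, H} → lossless.
Decomposition 2: common = {C, H}, closure = {C, H} → lossy.
Decomposition 3: common = {A, B, C}, closure = {A, B, C, G, H} → lossless.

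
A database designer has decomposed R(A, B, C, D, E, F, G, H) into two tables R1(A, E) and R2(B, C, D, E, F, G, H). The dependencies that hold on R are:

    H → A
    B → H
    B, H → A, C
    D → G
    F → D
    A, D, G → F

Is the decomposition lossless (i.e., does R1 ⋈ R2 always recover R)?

Common attributes: R1 ∩ R2 = {E}.
No dependency enlarges {E}, so (E)⁺ = {E}.
The closure contains neither all of R1 = {A, E} nor all of R2 = {B, C, D, E, F, G, H}, so the common attributes are not a superkey of either fragment. The join is lossy.

No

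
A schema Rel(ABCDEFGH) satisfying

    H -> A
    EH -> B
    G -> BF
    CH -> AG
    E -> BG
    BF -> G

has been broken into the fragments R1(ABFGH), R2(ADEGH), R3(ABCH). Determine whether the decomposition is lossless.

Chase test. Columns are ABCDEFGH; row i has aⱼ where attribute j ∈ Ri, else bᵢⱼ.
Initial tableau (one row per fragment):
  row 1: a1 a2 b13 b14 b15 a6 a7 a8
  row 2: a1 b22 b23 a4 a5 b26 a7 a8
  row 3: a1 a2 a3 b34 b35 b36 b37 a8
Rows 1 and 2 agree on G; apply G→BF and equate their BF entries.
No row becomes fully distinguished — the join is lossy.

No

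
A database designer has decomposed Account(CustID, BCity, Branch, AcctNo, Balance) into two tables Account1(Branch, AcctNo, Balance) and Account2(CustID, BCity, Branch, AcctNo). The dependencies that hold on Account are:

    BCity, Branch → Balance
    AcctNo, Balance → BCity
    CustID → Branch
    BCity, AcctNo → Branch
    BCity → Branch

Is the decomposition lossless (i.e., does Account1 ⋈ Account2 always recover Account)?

No

Common attributes: Account1 ∩ Account2 = {Branch, AcctNo}.
No dependency enlarges {Branch, AcctNo}, so (Branch, AcctNo)⁺ = {Branch, AcctNo}.
The closure contains neither all of Account1 = {Branch, AcctNo, Balance} nor all of Account2 = {CustID, BCity, Branch, AcctNo}, so the common attributes are not a superkey of either fragment. The join is lossy.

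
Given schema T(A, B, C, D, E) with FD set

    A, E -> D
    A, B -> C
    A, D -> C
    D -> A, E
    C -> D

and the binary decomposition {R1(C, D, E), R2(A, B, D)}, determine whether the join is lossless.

Common attributes: R1 ∩ R2 = {D}.
Closure of {D}: D → A, E applies, adding A, E; A, D → C applies, adding C. So (D)⁺ = {A, C, D, E}.
This closure contains every attribute of R1, so R1 ∩ R2 → R1. The join is lossless.

Yes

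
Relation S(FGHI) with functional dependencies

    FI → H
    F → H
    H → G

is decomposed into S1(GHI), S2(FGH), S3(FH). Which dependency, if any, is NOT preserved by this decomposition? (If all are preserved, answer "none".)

FI → H: restricted closure across fragments reaches H.
F → H lies within S2.
H → G lies within S1.
Every dependency is enforceable on the fragments, so the decomposition is dependency-preserving.

none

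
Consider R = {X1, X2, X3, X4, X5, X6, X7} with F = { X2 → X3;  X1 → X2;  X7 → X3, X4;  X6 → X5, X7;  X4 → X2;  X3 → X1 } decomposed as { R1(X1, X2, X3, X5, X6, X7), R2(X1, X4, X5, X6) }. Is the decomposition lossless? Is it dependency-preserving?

Lossless test: (X1, X5, X6)⁺ = {X1, X2, X3, X4, X5, X6, X7}, which contains all of one fragment — lossless.
Dependency preservation: the restricted closure of {X7} across the fragments never reaches {X3, X4}, so X7 → X3, X4 cannot be enforced without a join — not preserved.

lossless but not dependency-preserving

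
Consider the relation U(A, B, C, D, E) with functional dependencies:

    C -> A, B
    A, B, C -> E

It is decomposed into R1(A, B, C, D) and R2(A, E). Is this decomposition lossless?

Common attributes: R1 ∩ R2 = {A}.
No dependency enlarges {A}, so (A)⁺ = {A}.
The closure contains neither all of R1 = {A, B, C, D} nor all of R2 = {A, E}, so the common attributes are not a superkey of either fragment. The join is lossy.

No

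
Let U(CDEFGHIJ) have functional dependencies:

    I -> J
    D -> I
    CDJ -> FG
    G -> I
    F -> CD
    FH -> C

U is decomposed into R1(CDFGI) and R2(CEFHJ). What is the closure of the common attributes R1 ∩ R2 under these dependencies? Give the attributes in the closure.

CDFGIJ

R1 ∩ R2 = {CF}.
F → CD applies, adding D
D → I applies, adding I
I → J applies, adding J
CDJ → FG applies, adding G
Closure: {CDFGIJ}.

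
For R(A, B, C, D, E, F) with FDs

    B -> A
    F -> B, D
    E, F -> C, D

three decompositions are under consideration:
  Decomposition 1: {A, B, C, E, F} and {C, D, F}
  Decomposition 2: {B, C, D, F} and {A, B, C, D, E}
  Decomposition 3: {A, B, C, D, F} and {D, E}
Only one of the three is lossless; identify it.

Decomposition 1: common = {C, F}, closure = {A, B, C, D, F} → lossless.
Decomposition 2: common = {B, C, D}, closure = {A, B, C, D} → lossy.
Decomposition 3: common = {D}, closure = {D} → lossy.

Decomposition 1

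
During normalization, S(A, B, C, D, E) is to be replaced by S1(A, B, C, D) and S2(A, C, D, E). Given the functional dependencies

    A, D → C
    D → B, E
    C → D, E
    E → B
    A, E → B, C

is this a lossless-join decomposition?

Yes

Common attributes: S1 ∩ S2 = {A, C, D}.
Closure of {A, C, D}: D → B, E applies, adding B, E. So (A, C, D)⁺ = {A, B, C, D, E}.
This closure contains every attribute of S1, so S1 ∩ S2 → S1. The join is lossless.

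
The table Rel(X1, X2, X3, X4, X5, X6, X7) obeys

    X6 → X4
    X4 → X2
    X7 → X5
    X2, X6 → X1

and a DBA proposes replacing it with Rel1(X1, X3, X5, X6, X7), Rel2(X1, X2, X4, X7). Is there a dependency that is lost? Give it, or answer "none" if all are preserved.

X6 → X4

Check X6 → X4: no single fragment contains all of {X4, X6}, and the restricted closure of {X6} across the fragments never reaches {X4}.
X4 → X2 is preserved.
X7 → X5 is preserved.
X2, X6 → X1 is preserved.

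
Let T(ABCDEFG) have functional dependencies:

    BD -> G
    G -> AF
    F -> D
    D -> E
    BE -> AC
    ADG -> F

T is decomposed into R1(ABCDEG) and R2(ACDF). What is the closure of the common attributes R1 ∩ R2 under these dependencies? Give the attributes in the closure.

ACDE

R1 ∩ R2 = {ACD}.
D → E applies, adding E
Closure: {ACDE}.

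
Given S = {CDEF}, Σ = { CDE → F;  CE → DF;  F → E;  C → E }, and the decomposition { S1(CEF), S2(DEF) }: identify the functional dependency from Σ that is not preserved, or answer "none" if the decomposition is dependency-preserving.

CE → DF

Check CE → DF: no single fragment contains all of {CDEF}, and the restricted closure of {CE} across the fragments never reaches {DF}.
CDE → F is preserved.
F → E is preserved.
C → E is preserved.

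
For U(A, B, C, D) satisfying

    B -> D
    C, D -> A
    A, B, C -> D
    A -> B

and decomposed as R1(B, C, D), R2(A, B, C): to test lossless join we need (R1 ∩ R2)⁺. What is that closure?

R1 ∩ R2 = {B, C}.
B → D applies, adding D
C, D → A applies, adding A
Closure: {A, B, C, D}.

A, B, C, D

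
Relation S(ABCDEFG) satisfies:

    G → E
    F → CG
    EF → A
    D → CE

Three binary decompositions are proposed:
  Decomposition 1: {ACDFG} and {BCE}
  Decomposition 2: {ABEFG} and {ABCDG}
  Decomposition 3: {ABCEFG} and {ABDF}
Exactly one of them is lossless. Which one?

Decomposition 1: common = {C}, closure = {C} → lossy.
Decomposition 2: common = {ABG}, closure = {ABEG} → lossy.
Decomposition 3: common = {ABF}, closure = {ABCEFG} → lossless.

Decomposition 3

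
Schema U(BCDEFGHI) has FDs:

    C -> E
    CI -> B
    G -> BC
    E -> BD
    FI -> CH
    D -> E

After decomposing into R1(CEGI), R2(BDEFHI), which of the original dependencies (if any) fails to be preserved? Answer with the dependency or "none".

FI -> CH

Check FI → CH: no single fragment contains all of {CFHI}, and the restricted closure of {FI} across the fragments never reaches {CH}.
C → E is preserved.
CI → B is preserved.
G → BC is preserved.
E → BD is preserved.
D → E is preserved.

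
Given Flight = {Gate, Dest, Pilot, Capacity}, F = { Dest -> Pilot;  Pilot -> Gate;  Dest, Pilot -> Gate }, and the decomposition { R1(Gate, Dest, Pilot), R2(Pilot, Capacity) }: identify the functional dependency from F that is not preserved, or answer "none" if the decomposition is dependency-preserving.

none

Dest → Pilot lies within R1.
Pilot → Gate lies within R1.
Dest, Pilot → Gate lies within R1.
Every dependency is enforceable on the fragments, so the decomposition is dependency-preserving.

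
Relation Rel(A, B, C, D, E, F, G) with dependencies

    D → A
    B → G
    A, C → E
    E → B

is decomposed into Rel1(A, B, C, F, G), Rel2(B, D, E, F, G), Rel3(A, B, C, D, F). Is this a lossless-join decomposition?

No

Chase test. Columns are A, B, C, D, E, F, G; row i has aⱼ where attribute j ∈ Reli, else bᵢⱼ.
Initial tableau (one row per fragment):
  row 1: a1 a2 a3 b14 b15 a6 a7
  row 2: b21 a2 b23 a4 a5 a6 a7
  row 3: a1 a2 a3 a4 b35 a6 b37
Rows 2 and 3 agree on D; apply D→A and equate their A entries.
Rows 1 and 3 agree on B; apply B→G and equate their G entries.
Rows 1 and 3 agree on A, C; apply A, C→E and equate their E entries.
No row becomes fully distinguished — the join is lossy.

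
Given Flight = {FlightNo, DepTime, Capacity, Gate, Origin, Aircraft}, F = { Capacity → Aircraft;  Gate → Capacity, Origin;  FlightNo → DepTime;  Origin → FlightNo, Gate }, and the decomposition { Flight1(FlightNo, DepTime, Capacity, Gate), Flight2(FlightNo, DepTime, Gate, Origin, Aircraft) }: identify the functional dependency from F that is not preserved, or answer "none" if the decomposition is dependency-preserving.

Capacity → Aircraft

Check Capacity → Aircraft: no single fragment contains all of {Capacity, Aircraft}, and the restricted closure of {Capacity} across the fragments never reaches {Aircraft}.
Gate → Capacity, Origin is preserved.
FlightNo → DepTime is preserved.
Origin → FlightNo, Gate is preserved.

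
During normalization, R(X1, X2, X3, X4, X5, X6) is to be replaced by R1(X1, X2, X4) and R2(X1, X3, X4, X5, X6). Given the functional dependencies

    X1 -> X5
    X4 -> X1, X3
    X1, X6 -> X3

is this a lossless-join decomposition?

Common attributes: R1 ∩ R2 = {X1, X4}.
Closure of {X1, X4}: X1 → X5 applies, adding X5; X4 → X1, X3 applies, adding X3. So (X1, X4)⁺ = {X1, X3, X4, X5}.
The closure contains neither all of R1 = {X1, X2, X4} nor all of R2 = {X1, X3, X4, X5, X6}, so the common attributes are not a superkey of either fragment. The join is lossy.

No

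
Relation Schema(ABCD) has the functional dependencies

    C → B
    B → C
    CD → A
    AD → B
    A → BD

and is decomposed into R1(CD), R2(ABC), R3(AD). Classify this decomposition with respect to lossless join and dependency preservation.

lossless but not dependency-preserving

Lossless test (chase): Rows 1 and 2 agree on C; apply C→B and equate their B entries. Rows 2 and 3 agree on A; apply A→BD and equate their BD entries. Rows 1 and 3 agree on B; apply B→C and equate their C entries. Rows 1 and 2 agree on CD; apply CD→A and equate their A entries. Row 1 is now all distinguished symbols — the join is lossless.
Dependency preservation: the restricted closure of {CD} across the fragments never reaches {A}, so CD → A cannot be enforced without a join — not preserved.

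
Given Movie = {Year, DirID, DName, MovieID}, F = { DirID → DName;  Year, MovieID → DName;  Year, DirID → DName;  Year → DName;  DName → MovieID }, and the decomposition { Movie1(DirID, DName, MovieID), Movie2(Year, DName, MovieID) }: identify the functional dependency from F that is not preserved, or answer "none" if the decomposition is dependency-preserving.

none

DirID → DName lies within Movie1.
Year, MovieID → DName lies within Movie2.
Year, DirID → DName: restricted closure across fragments reaches DName.
Year → DName lies within Movie2.
DName → MovieID lies within Movie1.
Every dependency is enforceable on the fragments, so the decomposition is dependency-preserving.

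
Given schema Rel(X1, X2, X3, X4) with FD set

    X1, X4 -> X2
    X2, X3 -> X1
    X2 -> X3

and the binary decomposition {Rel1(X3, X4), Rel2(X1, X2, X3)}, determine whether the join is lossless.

Common attributes: Rel1 ∩ Rel2 = {X3}.
No dependency enlarges {X3}, so (X3)⁺ = {X3}.
The closure contains neither all of Rel1 = {X3, X4} nor all of Rel2 = {X1, X2, X3}, so the common attributes are not a superkey of either fragment. The join is lossy.

No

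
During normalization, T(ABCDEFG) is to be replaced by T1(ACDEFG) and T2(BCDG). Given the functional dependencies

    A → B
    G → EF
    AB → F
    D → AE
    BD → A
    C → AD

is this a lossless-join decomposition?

Yes

Common attributes: T1 ∩ T2 = {CDG}.
Closure of {CDG}: G → EF applies, adding EF; D → AE applies, adding A; A → B applies, adding B. So (CDG)⁺ = {ABCDEFG}.
This closure contains every attribute of T1, so T1 ∩ T2 → T1. The join is lossless.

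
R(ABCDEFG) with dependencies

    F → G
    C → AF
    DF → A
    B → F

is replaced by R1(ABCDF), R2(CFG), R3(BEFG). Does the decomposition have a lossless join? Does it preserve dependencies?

Lossless test (chase): Rows 1 and 2 agree on F; apply F→G and equate their G entries. Rows 1 and 2 agree on C; apply C→AF and equate their AF entries. No row becomes fully distinguished — the join is lossy.
Dependency preservation: every FD's attributes lie within a single fragment, so each can be enforced locally — preserved.

lossy but dependency-preserving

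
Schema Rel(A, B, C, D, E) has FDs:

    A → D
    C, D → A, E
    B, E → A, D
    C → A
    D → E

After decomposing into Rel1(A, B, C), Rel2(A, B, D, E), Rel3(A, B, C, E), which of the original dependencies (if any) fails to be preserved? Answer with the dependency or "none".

A → D lies within Rel2.
C, D → A, E: restricted closure across fragments reaches A, E.
B, E → A, D lies within Rel2.
C → A lies within Rel1.
D → E lies within Rel2.
Every dependency is enforceable on the fragments, so the decomposition is dependency-preserving.

none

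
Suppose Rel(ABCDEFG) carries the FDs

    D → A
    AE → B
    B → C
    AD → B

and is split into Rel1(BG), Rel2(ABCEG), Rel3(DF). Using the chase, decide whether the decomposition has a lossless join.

Chase test. Columns are ABCDEFG; row i has aⱼ where attribute j ∈ Reli, else bᵢⱼ.
Initial tableau (one row per fragment):
  row 1: b11 a2 b13 b14 b15 b16 a7
  row 2: a1 a2 a3 b24 a5 b26 a7
  row 3: b31 b32 b33 a4 b35 a6 b37
Rows 1 and 2 agree on B; apply B→C and equate their C entries.
No row becomes fully distinguished — the join is lossy.

No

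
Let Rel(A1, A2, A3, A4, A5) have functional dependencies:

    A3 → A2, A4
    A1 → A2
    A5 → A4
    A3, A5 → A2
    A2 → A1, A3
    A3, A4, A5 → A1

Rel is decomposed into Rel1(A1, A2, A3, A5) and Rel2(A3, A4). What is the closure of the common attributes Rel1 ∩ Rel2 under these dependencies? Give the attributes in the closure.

Rel1 ∩ Rel2 = {A3}.
A3 → A2, A4 applies, adding A2, A4
A2 → A1, A3 applies, adding A1
Closure: {A1, A2, A3, A4}.

A1, A2, A3, A4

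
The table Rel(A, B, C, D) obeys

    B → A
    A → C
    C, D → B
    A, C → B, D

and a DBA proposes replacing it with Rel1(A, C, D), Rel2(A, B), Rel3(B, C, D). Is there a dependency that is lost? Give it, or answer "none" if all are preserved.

none

B → A lies within Rel2.
A → C lies within Rel1.
C, D → B lies within Rel3.
A, C → B, D: restricted closure across fragments reaches B, D.
Every dependency is enforceable on the fragments, so the decomposition is dependency-preserving.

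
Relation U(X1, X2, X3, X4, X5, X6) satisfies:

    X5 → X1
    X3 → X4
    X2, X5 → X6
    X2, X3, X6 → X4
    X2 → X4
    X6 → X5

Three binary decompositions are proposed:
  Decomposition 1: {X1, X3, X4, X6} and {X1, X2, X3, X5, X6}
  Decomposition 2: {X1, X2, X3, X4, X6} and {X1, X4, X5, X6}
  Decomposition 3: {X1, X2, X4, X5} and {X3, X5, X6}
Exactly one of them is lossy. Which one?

Decomposition 3

Decomposition 1: common = {X1, X3, X6}, closure = {X1, X3, X4, X5, X6} → lossless.
Decomposition 2: common = {X1, X4, X6}, closure = {X1, X4, X5, X6} → lossless.
Decomposition 3: common = {X5}, closure = {X1, X5} → lossy.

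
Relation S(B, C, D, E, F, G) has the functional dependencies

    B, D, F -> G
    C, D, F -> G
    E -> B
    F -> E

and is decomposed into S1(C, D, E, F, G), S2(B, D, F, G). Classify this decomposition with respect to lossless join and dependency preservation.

lossless but not dependency-preserving

Lossless test: (D, F, G)⁺ = {B, D, E, F, G}, which contains all of one fragment — lossless.
Dependency preservation: the restricted closure of {E} across the fragments never reaches {B}, so E → B cannot be enforced without a join — not preserved.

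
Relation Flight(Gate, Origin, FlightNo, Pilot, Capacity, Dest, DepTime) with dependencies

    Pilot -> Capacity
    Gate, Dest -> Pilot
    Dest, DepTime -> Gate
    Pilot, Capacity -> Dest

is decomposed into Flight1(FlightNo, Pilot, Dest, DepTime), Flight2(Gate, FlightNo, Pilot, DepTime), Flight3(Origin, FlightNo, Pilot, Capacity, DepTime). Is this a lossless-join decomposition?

Chase test. Columns are Gate, Origin, FlightNo, Pilot, Capacity, Dest, DepTime; row i has aⱼ where attribute j ∈ Flighti, else bᵢⱼ.
Initial tableau (one row per fragment):
  row 1: b11 b12 a3 a4 b15 a6 a7
  row 2: a1 b22 a3 a4 b25 b26 a7
  row 3: b31 a2 a3 a4 a5 b36 a7
Rows 1 and 2 agree on Pilot; apply Pilot→Capacity and equate their Capacity entries.
Rows 1 and 3 agree on Pilot; apply Pilot→Capacity and equate their Capacity entries.
Rows 1 and 2 agree on Pilot, Capacity; apply Pilot, Capacity→Dest and equate their Dest entries.
Rows 1 and 3 agree on Pilot, Capacity; apply Pilot, Capacity→Dest and equate their Dest entries.
Rows 1 and 2 agree on Dest, DepTime; apply Dest, DepTime→Gate and equate their Gate entries.
Rows 1 and 3 agree on Dest, DepTime; apply Dest, DepTime→Gate and equate their Gate entries.
Row 3 is now all distinguished symbols — the join is lossless.

Yes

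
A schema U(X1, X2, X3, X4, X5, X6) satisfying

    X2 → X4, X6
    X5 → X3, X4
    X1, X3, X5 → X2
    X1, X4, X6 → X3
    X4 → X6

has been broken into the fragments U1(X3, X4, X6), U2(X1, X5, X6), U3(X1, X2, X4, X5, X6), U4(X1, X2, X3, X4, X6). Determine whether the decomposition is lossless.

Yes

Chase test. Columns are X1, X2, X3, X4, X5, X6; row i has aⱼ where attribute j ∈ Ui, else bᵢⱼ.
Initial tableau (one row per fragment):
  row 1: b11 b12 a3 a4 b15 a6
  row 2: a1 b22 b23 b24 a5 a6
  row 3: a1 a2 b33 a4 a5 a6
  row 4: a1 a2 a3 a4 b45 a6
Rows 2 and 3 agree on X5; apply X5→X3, X4 and equate their X3, X4 entries.
Rows 2 and 3 agree on X1, X3, X5; apply X1, X3, X5→X2 and equate their X2 entries.
Rows 2 and 4 agree on X1, X4, X6; apply X1, X4, X6→X3 and equate their X3 entries.
Row 2 is now all distinguished symbols — the join is lossless.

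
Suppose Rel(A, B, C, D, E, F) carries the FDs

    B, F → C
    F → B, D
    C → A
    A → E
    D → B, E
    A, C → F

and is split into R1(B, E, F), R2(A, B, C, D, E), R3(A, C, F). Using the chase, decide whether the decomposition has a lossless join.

Yes

Chase test. Columns are A, B, C, D, E, F; row i has aⱼ where attribute j ∈ Ri, else bᵢⱼ.
Initial tableau (one row per fragment):
  row 1: b11 a2 b13 b14 a5 a6
  row 2: a1 a2 a3 a4 a5 b26
  row 3: a1 b32 a3 b34 b35 a6
Rows 1 and 3 agree on F; apply F→B, D and equate their B, D entries.
Rows 2 and 3 agree on A; apply A→E and equate their E entries.
Rows 2 and 3 agree on A, C; apply A, C→F and equate their F entries.
Rows 1 and 2 agree on B, F; apply B, F→C and equate their C entries.
Rows 1 and 2 agree on F; apply F→B, D and equate their B, D entries.
Rows 1 and 2 agree on C; apply C→A and equate their A entries.
Row 1 is now all distinguished symbols — the join is lossless.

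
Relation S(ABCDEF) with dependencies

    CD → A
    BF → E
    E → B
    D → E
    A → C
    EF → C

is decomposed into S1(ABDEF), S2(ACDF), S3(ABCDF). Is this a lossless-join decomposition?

Chase test. Columns are ABCDEF; row i has aⱼ where attribute j ∈ Si, else bᵢⱼ.
Initial tableau (one row per fragment):
  row 1: a1 a2 b13 a4 a5 a6
  row 2: a1 b22 a3 a4 b25 a6
  row 3: a1 a2 a3 a4 b35 a6
Rows 1 and 3 agree on BF; apply BF→E and equate their E entries.
Rows 1 and 2 agree on D; apply D→E and equate their E entries.
Rows 1 and 2 agree on A; apply A→C and equate their C entries.
Rows 1 and 2 agree on E; apply E→B and equate their B entries.
Row 1 is now all distinguished symbols — the join is lossless.

Yes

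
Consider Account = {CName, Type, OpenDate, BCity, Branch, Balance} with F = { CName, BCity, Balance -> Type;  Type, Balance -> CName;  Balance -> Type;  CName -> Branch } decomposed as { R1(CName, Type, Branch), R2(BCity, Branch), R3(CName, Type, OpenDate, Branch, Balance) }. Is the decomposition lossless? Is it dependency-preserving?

lossy but dependency-preserving

Lossless test (chase): applying each FD to every pair of rows produces no changes in the tableau, so no row becomes fully distinguished — the join is lossy.
Dependency preservation: CName, BCity, Balance → Type is not contained in any single fragment, but the restricted closure of its left-hand side across the fragments still reaches the right-hand side; the remaining FDs each lie inside some fragment. All dependencies are preserved.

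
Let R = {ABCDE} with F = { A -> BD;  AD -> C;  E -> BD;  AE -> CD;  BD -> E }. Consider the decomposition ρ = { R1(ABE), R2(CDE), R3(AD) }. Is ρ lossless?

Chase test. Columns are ABCDE; row i has aⱼ where attribute j ∈ Ri, else bᵢⱼ.
Initial tableau (one row per fragment):
  row 1: a1 a2 b13 b14 a5
  row 2: b21 b22 a3 a4 a5
  row 3: a1 b32 b33 a4 b35
Rows 1 and 3 agree on A; apply A→BD and equate their BD entries.
Rows 1 and 3 agree on AD; apply AD→C and equate their C entries.
Rows 1 and 2 agree on E; apply E→BD and equate their BD entries.
Rows 1 and 3 agree on BD; apply BD→E and equate their E entries.
No row becomes fully distinguished — the join is lossy.

No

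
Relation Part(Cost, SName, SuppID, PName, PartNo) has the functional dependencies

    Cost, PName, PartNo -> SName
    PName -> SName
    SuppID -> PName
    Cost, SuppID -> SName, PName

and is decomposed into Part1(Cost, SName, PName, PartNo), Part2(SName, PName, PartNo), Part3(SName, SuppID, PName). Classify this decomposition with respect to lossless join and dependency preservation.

lossy but dependency-preserving

Lossless test (chase): applying each FD to every pair of rows produces no changes in the tableau, so no row becomes fully distinguished — the join is lossy.
Dependency preservation: Cost, SuppID → SName, PName is not contained in any single fragment, but the restricted closure of its left-hand side across the fragments still reaches the right-hand side; the remaining FDs each lie inside some fragment. All dependencies are preserved.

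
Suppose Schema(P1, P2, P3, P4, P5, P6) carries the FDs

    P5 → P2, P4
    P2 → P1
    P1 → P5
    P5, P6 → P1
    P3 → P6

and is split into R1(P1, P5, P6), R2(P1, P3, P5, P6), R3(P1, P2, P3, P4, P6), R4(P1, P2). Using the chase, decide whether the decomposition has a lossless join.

Chase test. Columns are P1, P2, P3, P4, P5, P6; row i has aⱼ where attribute j ∈ Ri, else bᵢⱼ.
Initial tableau (one row per fragment):
  row 1: a1 b12 b13 b14 a5 a6
  row 2: a1 b22 a3 b24 a5 a6
  row 3: a1 a2 a3 a4 b35 a6
  row 4: a1 a2 b43 b44 b45 b46
Rows 1 and 2 agree on P5; apply P5→P2, P4 and equate their P2, P4 entries.
Rows 1 and 3 agree on P1; apply P1→P5 and equate their P5 entries.
Rows 1 and 4 agree on P1; apply P1→P5 and equate their P5 entries.
Rows 1 and 3 agree on P5; apply P5→P2, P4 and equate their P2, P4 entries.
Rows 1 and 4 agree on P5; apply P5→P2, P4 and equate their P2, P4 entries.
Row 2 is now all distinguished symbols — the join is lossless.

Yes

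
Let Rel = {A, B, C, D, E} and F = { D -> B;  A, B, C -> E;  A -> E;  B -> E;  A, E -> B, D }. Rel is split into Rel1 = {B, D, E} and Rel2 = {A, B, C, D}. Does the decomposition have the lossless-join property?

Common attributes: Rel1 ∩ Rel2 = {B, D}.
Closure of {B, D}: B → E applies, adding E. So (B, D)⁺ = {B, D, E}.
This closure contains every attribute of Rel1, so Rel1 ∩ Rel2 → Rel1. The join is lossless.

Yes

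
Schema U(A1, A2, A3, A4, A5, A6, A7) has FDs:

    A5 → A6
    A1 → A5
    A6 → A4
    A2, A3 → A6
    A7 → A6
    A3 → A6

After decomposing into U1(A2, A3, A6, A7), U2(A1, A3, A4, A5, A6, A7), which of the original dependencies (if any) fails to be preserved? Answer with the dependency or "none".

A5 → A6 lies within U2.
A1 → A5 lies within U2.
A6 → A4 lies within U2.
A2, A3 → A6 lies within U1.
A7 → A6 lies within U1.
A3 → A6 lies within U1.
Every dependency is enforceable on the fragments, so the decomposition is dependency-preserving.

none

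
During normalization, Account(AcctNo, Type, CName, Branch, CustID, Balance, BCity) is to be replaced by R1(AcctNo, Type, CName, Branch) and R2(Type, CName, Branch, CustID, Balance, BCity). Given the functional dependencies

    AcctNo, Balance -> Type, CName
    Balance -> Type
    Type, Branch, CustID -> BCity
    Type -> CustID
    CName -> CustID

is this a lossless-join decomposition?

Common attributes: R1 ∩ R2 = {Type, CName, Branch}.
Closure of {Type, CName, Branch}: Type → CustID applies, adding CustID; Type, Branch, CustID → BCity applies, adding BCity. So (Type, CName, Branch)⁺ = {Type, CName, Branch, CustID, BCity}.
The closure contains neither all of R1 = {AcctNo, Type, CName, Branch} nor all of R2 = {Type, CName, Branch, CustID, Balance, BCity}, so the common attributes are not a superkey of either fragment. The join is lossy.

No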